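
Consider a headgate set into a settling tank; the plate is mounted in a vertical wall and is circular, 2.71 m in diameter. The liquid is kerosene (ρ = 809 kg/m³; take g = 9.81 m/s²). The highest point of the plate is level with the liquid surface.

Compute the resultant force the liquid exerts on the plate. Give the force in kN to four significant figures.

γ = ρg = 809 × 9.81 / 1000 = 7.93629 kN/m³.
The centroid is at the centre, 1.355 m below the top of the plate, so the centroid depth is h_c = 1.355 m.
A = π(1.355)² = 5.76804 m².
Resultant F = γ·h_c·A = 7.93629 × 1.355 × 5.76804 = 62.0276 kN.

F ≈ 62.03 kN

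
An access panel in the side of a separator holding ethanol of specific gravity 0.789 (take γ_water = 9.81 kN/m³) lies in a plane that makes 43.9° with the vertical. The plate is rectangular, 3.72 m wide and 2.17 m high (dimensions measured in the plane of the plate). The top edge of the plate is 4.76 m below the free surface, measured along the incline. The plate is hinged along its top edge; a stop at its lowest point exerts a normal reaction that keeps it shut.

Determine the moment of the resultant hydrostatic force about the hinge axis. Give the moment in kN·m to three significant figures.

γ = 0.789 × 9.81 = 7.74009 kN/m³.
The plate makes 43.9° with the vertical, i.e. θ = 90° − 43.9° = 46.1° to the horizontal. Measuring y along the incline from the free-surface line, vertical depth h = y·sinθ with sinθ = 0.720551.
The centroid lies 2.17/2 = 1.085 m below the top edge, so y_c = 4.76 + 1.085 = 5.845 m and h_c = 5.845 × 0.720551 = 4.21162 m.
A = 3.72 × 2.17 = 8.0724 m².
Resultant F = γ·h_c·A = 7.74009 × 4.21162 × 8.0724 = 263.147 kN.
I_c = b·h³/12 = 3.72 × 2.17³/12 = 3.16768 m⁴.
Centre of pressure: y_p = y_c + I_c/(y_c·A) = 5.845 + 3.16768/(5.845 × 8.0724) = 5.845 + 0.0671358 = 5.91214 m along the plane.
The resultant acts 1.085 + 0.0671358 = 1.15214 m (along the plate) below the hinge at the top edge, so the moment about the hinge is M = F × 1.15214 = 263.147 × 1.15214 = 303.182 kN·m.

M ≈ 303 kN·m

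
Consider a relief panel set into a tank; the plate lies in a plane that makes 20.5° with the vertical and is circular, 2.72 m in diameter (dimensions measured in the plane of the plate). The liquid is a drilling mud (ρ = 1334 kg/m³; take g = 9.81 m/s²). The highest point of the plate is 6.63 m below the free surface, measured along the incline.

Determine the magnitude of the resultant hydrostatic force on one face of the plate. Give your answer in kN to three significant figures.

F ≈ 569 kN

γ = ρg = 1334 × 9.81 / 1000 = 13.08654 kN/m³.
The plate makes 20.5° with the vertical, i.e. θ = 90° − 20.5° = 69.5° to the horizontal. Measuring y along the incline from the free-surface line, vertical depth h = y·sinθ with sinθ = 0.936672.
The centroid is at the centre, 1.36 m below the top of the plate, so y_c = 6.63 + 1.36 = 7.99 m and h_c = 7.99 × 0.936672 = 7.48401 m.
A = π(1.36)² = 5.81069 m².
Resultant F = γ·h_c·A = 13.08654 × 7.48401 × 5.81069 = 569.098 kN.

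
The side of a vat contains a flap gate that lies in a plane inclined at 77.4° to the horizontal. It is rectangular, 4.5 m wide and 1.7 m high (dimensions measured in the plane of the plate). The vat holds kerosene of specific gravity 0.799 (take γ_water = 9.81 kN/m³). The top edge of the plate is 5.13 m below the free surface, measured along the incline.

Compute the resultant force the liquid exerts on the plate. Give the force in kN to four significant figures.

F ≈ 349.9 kN

γ = 0.799 × 9.81 = 7.83819 kN/m³.
Let θ = 77.4° be the plate's angle to the horizontal; measure y along the incline from where the plane meets the free surface. Vertical depth h = y·sinθ with sinθ = 0.975917.
The centroid lies 1.7/2 = 0.85 m below the top edge, so y_c = 5.13 + 0.85 = 5.98 m and h_c = 5.98 × 0.975917 = 5.83598 m.
A = 4.5 × 1.7 = 7.65 m².
Resultant F = γ·h_c·A = 7.83819 × 5.83598 × 7.65 = 349.938 kN.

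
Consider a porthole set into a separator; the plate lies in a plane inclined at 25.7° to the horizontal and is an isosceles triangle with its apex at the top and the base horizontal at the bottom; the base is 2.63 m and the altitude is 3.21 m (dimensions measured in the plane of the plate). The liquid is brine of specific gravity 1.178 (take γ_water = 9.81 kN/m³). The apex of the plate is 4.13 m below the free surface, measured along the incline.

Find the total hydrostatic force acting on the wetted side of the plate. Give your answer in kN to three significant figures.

F ≈ 133 kN

γ = 1.178 × 9.81 = 11.55618 kN/m³.
Let θ = 25.7° be the plate's angle to the horizontal; measure y along the incline from where the plane meets the free surface. Vertical depth h = y·sinθ with sinθ = 0.433659.
With the apex up, the centroid sits 2h/3 = 2 × 3.21/3 = 2.14 m below the apex, so y_c = 4.13 + 2.14 = 6.27 m and h_c = 6.27 × 0.433659 = 2.71904 m.
A = ½ × 2.63 × 3.21 = 4.22115 m².
Resultant F = γ·h_c·A = 11.55618 × 2.71904 × 4.22115 = 132.636 kN.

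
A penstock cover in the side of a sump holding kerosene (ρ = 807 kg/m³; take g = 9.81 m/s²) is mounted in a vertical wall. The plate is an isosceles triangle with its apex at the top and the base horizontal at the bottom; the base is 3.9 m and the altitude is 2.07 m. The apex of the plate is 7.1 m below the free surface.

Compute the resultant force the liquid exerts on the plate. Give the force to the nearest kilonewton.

γ = ρg = 807 × 9.81 / 1000 = 7.91667 kN/m³.
With the apex up, the centroid sits 2h/3 = 2 × 2.07/3 = 1.38 m below the apex, so the centroid depth is h_c = 7.1 + 1.38 = 8.48 m.
A = ½ × 3.9 × 2.07 = 4.0365 m².
Resultant F = γ·h_c·A = 7.91667 × 8.48 × 4.0365 = 270.984 kN.

F ≈ 271 kN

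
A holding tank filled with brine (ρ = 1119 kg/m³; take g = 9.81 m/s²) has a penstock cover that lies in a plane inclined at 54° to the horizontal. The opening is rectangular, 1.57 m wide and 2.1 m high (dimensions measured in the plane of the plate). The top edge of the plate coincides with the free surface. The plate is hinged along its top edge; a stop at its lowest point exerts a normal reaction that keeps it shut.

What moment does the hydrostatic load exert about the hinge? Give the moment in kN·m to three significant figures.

M ≈ 43.0 kN·m

γ = ρg = 1119 × 9.81 / 1000 = 10.97739 kN/m³.
Let θ = 54° be the plate's angle to the horizontal; measure y along the incline from where the plane meets the free surface. Vertical depth h = y·sinθ with sinθ = 0.809017.
The centroid lies 2.1/2 = 1.05 m below the top edge, so y_c = 1.05 m and h_c = 1.05 × 0.809017 = 0.849468 m.
A = 1.57 × 2.1 = 3.297 m².
Resultant F = γ·h_c·A = 10.97739 × 0.849468 × 3.297 = 30.7443 kN.
I_c = b·h³/12 = 1.57 × 2.1³/12 = 1.21165 m⁴.
Centre of pressure: y_p = y_c + I_c/(y_c·A) = 1.05 + 1.21165/(1.05 × 3.297) = 1.05 + 0.350001 = 1.4 m along the plane.
The resultant acts 1.05 + 0.350001 = 1.4 m (along the plate) below the hinge at the top edge, so the moment about the hinge is M = F × 1.4 = 30.7443 × 1.4 = 43.042 kN·m.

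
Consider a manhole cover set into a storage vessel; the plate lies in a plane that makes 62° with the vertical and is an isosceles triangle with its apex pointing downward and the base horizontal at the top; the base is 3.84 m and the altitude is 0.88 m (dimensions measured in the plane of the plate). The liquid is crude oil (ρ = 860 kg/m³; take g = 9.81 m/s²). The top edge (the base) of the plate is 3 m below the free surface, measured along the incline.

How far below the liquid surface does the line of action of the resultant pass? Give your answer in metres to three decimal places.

h_p = 1.552 m

γ = ρg = 860 × 9.81 / 1000 = 8.4366 kN/m³.
The plate makes 62° with the vertical, i.e. θ = 90° − 62° = 28° to the horizontal. Measuring y along the incline from the free-surface line, vertical depth h = y·sinθ with sinθ = 0.469472.
With the apex down, the centroid sits h/3 = 0.88/3 = 0.293333 m below the base (the top edge), so y_c = 3 + 0.293333 = 3.29333 m and h_c = 3.29333 × 0.469472 = 1.54613 m.
A = ½ × 3.84 × 0.88 = 1.6896 m².
Resultant F = γ·h_c·A = 8.4366 × 1.54613 × 1.6896 = 22.0393 kN.
I_c = b·h³/36 = 3.84 × 0.88³/36 = 0.0726903 m⁴.
Centre of pressure: y_p = y_c + I_c/(y_c·A) = 3.29333 + 0.0726903/(3.29333 × 1.6896) = 3.29333 + 0.0130634 = 3.30639 m along the plane.
Vertically, h_p = y_p·sinθ = 3.30639 × 0.469472 = 1.55226 m.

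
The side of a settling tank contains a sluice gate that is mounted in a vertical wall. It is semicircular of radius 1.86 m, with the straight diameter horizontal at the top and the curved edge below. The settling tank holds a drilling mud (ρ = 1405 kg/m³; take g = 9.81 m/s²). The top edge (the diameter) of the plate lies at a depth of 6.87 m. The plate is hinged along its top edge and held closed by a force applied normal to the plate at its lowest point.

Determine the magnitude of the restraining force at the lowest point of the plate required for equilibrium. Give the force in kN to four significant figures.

γ = ρg = 1405 × 9.81 / 1000 = 13.78305 kN/m³.
The centroid of a semicircle lies 4r/(3π) = 0.789409 m from the diameter, here below the top edge, so the centroid depth is h_c = 6.87 + 0.789409 = 7.65941 m.
A = πr²/2 = π × 1.86²/2 = 5.43433 m².
Resultant F = γ·h_c·A = 13.78305 × 7.65941 × 5.43433 = 573.702 kN.
I_c = (π/8 − 8/(9π))·r⁴ = 0.109757 × 1.86⁴ = 1.31366 m⁴.
Centre of pressure: y_p = y_c + I_c/(y_c·A) = 7.65941 + 1.31366/(7.65941 × 5.43433) = 7.65941 + 0.0315603 = 7.69097 m along the plane.
The resultant acts 0.789409 + 0.0315603 = 0.820969 m (along the plate) below the hinge at the top edge, so the moment about the hinge is M = F × 0.820969 = 573.702 × 0.820969 = 470.992 kN·m.
A normal force at the bottom, 1.86 m from the hinge, must supply this moment: P = 470.992/1.86 = 253.222 kN.

P ≈ 253.2 kN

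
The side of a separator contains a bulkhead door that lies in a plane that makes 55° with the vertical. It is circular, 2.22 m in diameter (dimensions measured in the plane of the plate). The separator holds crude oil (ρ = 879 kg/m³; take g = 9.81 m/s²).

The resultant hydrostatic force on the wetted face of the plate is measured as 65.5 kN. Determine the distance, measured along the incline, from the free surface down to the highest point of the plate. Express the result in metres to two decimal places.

y_top ≈ 2.31 m

γ = ρg = 879 × 9.81 / 1000 = 8.62299 kN/m³.
A = π(1.11)² = 3.87076 m².
From F = γ·h_c·A, the centroid depth is h_c = 65.5/(8.62299 × 3.87076) = 1.9624 m.
The plate makes 55° with the vertical, i.e. θ = 90° − 55° = 35° to the horizontal. Measuring y along the incline from the free-surface line, vertical depth h = y·sinθ with sinθ = 0.573576.
Along the incline, y_c = h_c/sinθ = 1.9624/0.573576 = 3.42134 m.
The centroid is at the centre, 1.11 m below the top of the plate, so the highest point sits at y_top = 3.42134 − 1.11 = 2.31134 m along the incline.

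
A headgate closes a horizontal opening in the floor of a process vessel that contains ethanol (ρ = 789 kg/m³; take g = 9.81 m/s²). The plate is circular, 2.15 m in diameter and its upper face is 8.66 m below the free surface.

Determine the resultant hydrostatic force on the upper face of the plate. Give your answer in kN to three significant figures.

F ≈ 243 kN

γ = ρg = 789 × 9.81 / 1000 = 7.74009 kN/m³.
The plate is horizontal, so pressure is uniform at p = γ·h = 7.74009 × 8.66 = 67.0292 kN/m².
A = π(1.075)² = 3.6305 m².
F = p·A = 67.0292 × 3.6305 = 243.35 kN.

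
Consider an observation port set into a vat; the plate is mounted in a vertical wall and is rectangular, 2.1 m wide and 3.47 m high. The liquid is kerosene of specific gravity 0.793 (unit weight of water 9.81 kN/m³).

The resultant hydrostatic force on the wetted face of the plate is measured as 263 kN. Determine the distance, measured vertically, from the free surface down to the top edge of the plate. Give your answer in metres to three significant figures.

γ = 0.793 × 9.81 = 7.77933 kN/m³.
A = 2.1 × 3.47 = 7.287 m².
From F = γ·h_c·A, the centroid depth is h_c = 263/(7.77933 × 7.287) = 4.63943 m.
The centroid lies 3.47/2 = 1.735 m below the top edge, so the top edge sits at h_top = 4.63943 − 1.735 = 2.90443 m below the surface.

d_top ≈ 2.90 m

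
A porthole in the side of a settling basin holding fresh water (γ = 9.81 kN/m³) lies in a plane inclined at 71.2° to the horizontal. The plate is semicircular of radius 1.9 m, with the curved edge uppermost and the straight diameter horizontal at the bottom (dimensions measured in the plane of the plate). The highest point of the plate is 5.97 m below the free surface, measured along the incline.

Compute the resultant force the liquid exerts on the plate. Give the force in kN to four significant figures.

F ≈ 372.0 kN

γ = 9.81 kN/m³.
Let θ = 71.2° be the plate's angle to the horizontal; measure y along the incline from where the plane meets the free surface. Vertical depth h = y·sinθ with sinθ = 0.946649.
The centroid lies 4r/(3π) = 0.806385 m above the diameter, so r − 4r/(3π) = 1.9 − 0.806385 = 1.09361 m below the topmost point, so y_c = 5.97 + 1.09361 = 7.06361 m and h_c = 7.06361 × 0.946649 = 6.68676 m.
A = πr²/2 = π × 1.9²/2 = 5.67057 m².
Resultant F = γ·h_c·A = 9.81 × 6.68676 × 5.67057 = 371.973 kN.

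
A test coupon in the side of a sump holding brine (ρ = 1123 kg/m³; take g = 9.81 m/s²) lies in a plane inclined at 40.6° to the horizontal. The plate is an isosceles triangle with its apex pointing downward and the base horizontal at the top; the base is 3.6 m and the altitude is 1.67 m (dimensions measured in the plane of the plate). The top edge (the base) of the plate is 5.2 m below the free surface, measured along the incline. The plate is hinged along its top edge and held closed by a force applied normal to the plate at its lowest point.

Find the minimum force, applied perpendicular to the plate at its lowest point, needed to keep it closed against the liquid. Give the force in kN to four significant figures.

γ = ρg = 1123 × 9.81 / 1000 = 11.01663 kN/m³.
Let θ = 40.6° be the plate's angle to the horizontal; measure y along the incline from where the plane meets the free surface. Vertical depth h = y·sinθ with sinθ = 0.650774.
With the apex down, the centroid sits h/3 = 1.67/3 = 0.556667 m below the base (the top edge), so y_c = 5.2 + 0.556667 = 5.75667 m and h_c = 5.75667 × 0.650774 = 3.74629 m.
A = ½ × 3.6 × 1.67 = 3.006 m².
Resultant F = γ·h_c·A = 11.01663 × 3.74629 × 3.006 = 124.062 kN.
I_c = b·h³/36 = 3.6 × 1.67³/36 = 0.465746 m⁴.
Centre of pressure: y_p = y_c + I_c/(y_c·A) = 5.75667 + 0.465746/(5.75667 × 3.006) = 5.75667 + 0.0269147 = 5.78358 m along the plane.
The resultant acts 0.556667 + 0.0269147 = 0.583582 m (along the plate) below the hinge at the top edge, so the moment about the hinge is M = F × 0.583582 = 124.062 × 0.583582 = 72.4004 kN·m.
A normal force at the bottom, 1.67 m from the hinge, must supply this moment: P = 72.4004/1.67 = 43.3535 kN.

P ≈ 43.35 kN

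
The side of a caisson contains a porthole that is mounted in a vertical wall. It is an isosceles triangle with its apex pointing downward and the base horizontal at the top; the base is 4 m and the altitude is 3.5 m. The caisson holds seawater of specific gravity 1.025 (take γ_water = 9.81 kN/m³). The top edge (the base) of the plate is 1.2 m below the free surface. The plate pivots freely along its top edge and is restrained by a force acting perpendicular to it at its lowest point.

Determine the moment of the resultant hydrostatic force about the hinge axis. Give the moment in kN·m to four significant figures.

γ = 1.025 × 9.81 = 10.05525 kN/m³.
With the apex down, the centroid sits h/3 = 3.5/3 = 1.16667 m below the base (the top edge), so the centroid depth is h_c = 1.2 + 1.16667 = 2.36667 m.
A = ½ × 4 × 3.5 = 7 m².
Resultant F = γ·h_c·A = 10.05525 × 2.36667 × 7 = 166.582 kN.
I_c = b·h³/36 = 4 × 3.5³/36 = 4.76389 m⁴.
Centre of pressure: y_p = y_c + I_c/(y_c·A) = 2.36667 + 4.76389/(2.36667 × 7) = 2.36667 + 0.287558 = 2.65423 m along the plane.
The resultant acts 1.16667 + 0.287558 = 1.45423 m (along the plate) below the hinge at the top edge, so the moment about the hinge is M = F × 1.45423 = 166.582 × 1.45423 = 242.249 kN·m.

M ≈ 242.2 kN·m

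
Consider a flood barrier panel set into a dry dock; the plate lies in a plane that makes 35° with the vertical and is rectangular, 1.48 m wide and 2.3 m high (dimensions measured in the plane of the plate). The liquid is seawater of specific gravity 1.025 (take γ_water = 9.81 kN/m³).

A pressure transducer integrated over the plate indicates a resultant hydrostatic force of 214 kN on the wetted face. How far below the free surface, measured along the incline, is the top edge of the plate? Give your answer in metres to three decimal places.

y_top ≈ 6.483 m

γ = 1.025 × 9.81 = 10.05525 kN/m³.
A = 1.48 × 2.3 = 3.404 m².
From F = γ·h_c·A, the centroid depth is h_c = 214/(10.05525 × 3.404) = 6.25218 m.
The plate makes 35° with the vertical, i.e. θ = 90° − 35° = 55° to the horizontal. Measuring y along the incline from the free-surface line, vertical depth h = y·sinθ with sinθ = 0.819152.
Along the incline, y_c = h_c/sinθ = 6.25218/0.819152 = 7.6325 m.
The centroid lies 2.3/2 = 1.15 m below the top edge, so the top edge sits at y_top = 7.6325 − 1.15 = 6.4825 m along the incline.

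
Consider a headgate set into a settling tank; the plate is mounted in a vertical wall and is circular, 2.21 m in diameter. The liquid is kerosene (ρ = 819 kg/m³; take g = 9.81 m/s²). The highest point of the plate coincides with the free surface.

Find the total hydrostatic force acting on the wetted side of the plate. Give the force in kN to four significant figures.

γ = ρg = 819 × 9.81 / 1000 = 8.03439 kN/m³.
The centroid is at the centre, 1.105 m below the top of the plate, so the centroid depth is h_c = 1.105 m.
A = π(1.105)² = 3.83596 m².
Resultant F = γ·h_c·A = 8.03439 × 1.105 × 3.83596 = 34.0557 kN.

F ≈ 34.06 kN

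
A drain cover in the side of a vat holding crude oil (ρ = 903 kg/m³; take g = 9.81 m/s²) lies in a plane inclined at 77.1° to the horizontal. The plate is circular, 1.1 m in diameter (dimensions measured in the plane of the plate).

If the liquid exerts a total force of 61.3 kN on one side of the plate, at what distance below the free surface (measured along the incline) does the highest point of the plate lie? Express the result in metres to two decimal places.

y_top ≈ 6.92 m

γ = ρg = 903 × 9.81 / 1000 = 8.85843 kN/m³.
A = π(0.55)² = 0.950332 m².
From F = γ·h_c·A, the centroid depth is h_c = 61.3/(8.85843 × 0.950332) = 7.28163 m.
Let θ = 77.1° be the plate's angle to the horizontal; measure y along the incline from where the plane meets the free surface. Vertical depth h = y·sinθ with sinθ = 0.974761.
Along the incline, y_c = h_c/sinθ = 7.28163/0.974761 = 7.47017 m.
The centroid is at the centre, 0.55 m below the top of the plate, so the highest point sits at y_top = 7.47017 − 0.55 = 6.92017 m along the incline.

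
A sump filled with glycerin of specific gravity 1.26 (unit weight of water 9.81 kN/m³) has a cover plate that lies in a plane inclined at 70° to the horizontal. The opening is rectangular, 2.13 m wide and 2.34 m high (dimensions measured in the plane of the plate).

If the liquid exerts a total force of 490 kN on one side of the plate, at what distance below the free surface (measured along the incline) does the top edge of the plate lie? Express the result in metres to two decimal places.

γ = 1.26 × 9.81 = 12.3606 kN/m³.
A = 2.13 × 2.34 = 4.9842 m².
From F = γ·h_c·A, the centroid depth is h_c = 490/(12.3606 × 4.9842) = 7.95355 m.
Let θ = 70° be the plate's angle to the horizontal; measure y along the incline from where the plane meets the free surface. Vertical depth h = y·sinθ with sinθ = 0.939693.
Along the incline, y_c = h_c/sinθ = 7.95355/0.939693 = 8.46399 m.
The centroid lies 2.34/2 = 1.17 m below the top edge, so the top edge sits at y_top = 8.46399 − 1.17 = 7.29399 m along the incline.

y_top ≈ 7.29 m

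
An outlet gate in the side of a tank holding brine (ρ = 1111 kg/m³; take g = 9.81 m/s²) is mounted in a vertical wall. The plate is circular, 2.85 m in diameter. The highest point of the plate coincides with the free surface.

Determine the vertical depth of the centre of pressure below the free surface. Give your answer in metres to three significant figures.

γ = ρg = 1111 × 9.81 / 1000 = 10.89891 kN/m³.
The centroid is at the centre, 1.425 m below the top of the plate, so the centroid depth is h_c = 1.425 m.
A = π(1.425)² = 6.3794 m².
Resultant F = γ·h_c·A = 10.89891 × 1.425 × 6.3794 = 99.0781 kN.
I_c = πr⁴/4 = π × 1.425⁴/4 = 3.23854 m⁴.
Centre of pressure: y_p = y_c + I_c/(y_c·A) = 1.425 + 3.23854/(1.425 × 6.3794) = 1.425 + 0.35625 = 1.78125 m along the plane.

h_p = 1.78 m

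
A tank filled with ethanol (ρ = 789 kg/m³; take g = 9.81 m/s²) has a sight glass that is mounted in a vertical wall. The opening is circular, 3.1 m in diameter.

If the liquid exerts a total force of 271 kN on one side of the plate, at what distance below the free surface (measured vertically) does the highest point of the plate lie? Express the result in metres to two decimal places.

d_top ≈ 3.09 m

γ = ρg = 789 × 9.81 / 1000 = 7.74009 kN/m³.
A = π(1.55)² = 7.54768 m².
From F = γ·h_c·A, the centroid depth is h_c = 271/(7.74009 × 7.54768) = 4.63884 m.
The centroid is at the centre, 1.55 m below the top of the plate, so the highest point sits at h_top = 4.63884 − 1.55 = 3.08884 m below the surface.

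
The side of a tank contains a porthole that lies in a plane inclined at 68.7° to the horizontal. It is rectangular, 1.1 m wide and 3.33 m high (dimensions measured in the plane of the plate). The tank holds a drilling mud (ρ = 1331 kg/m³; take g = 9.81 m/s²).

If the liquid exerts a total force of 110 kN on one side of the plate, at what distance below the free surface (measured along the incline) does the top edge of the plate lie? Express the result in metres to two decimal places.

γ = ρg = 1331 × 9.81 / 1000 = 13.05711 kN/m³.
A = 1.1 × 3.33 = 3.663 m².
From F = γ·h_c·A, the centroid depth is h_c = 110/(13.05711 × 3.663) = 2.2999 m.
Let θ = 68.7° be the plate's angle to the horizontal; measure y along the incline from where the plane meets the free surface. Vertical depth h = y·sinθ with sinθ = 0.931691.
Along the incline, y_c = h_c/sinθ = 2.2999/0.931691 = 2.46852 m.
The centroid lies 3.33/2 = 1.665 m below the top edge, so the top edge sits at y_top = 2.46852 − 1.665 = 0.80352 m along the incline.

y_top ≈ 0.80 m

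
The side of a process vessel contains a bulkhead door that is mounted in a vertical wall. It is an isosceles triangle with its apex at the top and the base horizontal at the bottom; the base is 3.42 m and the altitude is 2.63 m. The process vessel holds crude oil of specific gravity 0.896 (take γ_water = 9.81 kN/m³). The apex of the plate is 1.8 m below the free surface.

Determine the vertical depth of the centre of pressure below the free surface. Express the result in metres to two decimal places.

h_p = 3.66 m

γ = 0.896 × 9.81 = 8.78976 kN/m³.
With the apex up, the centroid sits 2h/3 = 2 × 2.63/3 = 1.75333 m below the apex, so the centroid depth is h_c = 1.8 + 1.75333 = 3.55333 m.
A = ½ × 3.42 × 2.63 = 4.4973 m².
Resultant F = γ·h_c·A = 8.78976 × 3.55333 × 4.4973 = 140.464 kN.
I_c = b·h³/36 = 3.42 × 2.63³/36 = 1.72819 m⁴.
Centre of pressure: y_p = y_c + I_c/(y_c·A) = 3.55333 + 1.72819/(3.55333 × 4.4973) = 3.55333 + 0.108144 = 3.66147 m along the plane.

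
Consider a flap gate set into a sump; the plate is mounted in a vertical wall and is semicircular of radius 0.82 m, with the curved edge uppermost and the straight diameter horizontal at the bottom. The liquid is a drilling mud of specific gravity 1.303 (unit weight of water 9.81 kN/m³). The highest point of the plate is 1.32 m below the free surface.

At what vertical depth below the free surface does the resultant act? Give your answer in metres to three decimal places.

γ = 1.303 × 9.81 = 12.78243 kN/m³.
The centroid lies 4r/(3π) = 0.348019 m above the diameter, so r − 4r/(3π) = 0.82 − 0.348019 = 0.471981 m below the topmost point, so the centroid depth is h_c = 1.32 + 0.471981 = 1.79198 m.
A = πr²/2 = π × 0.82²/2 = 1.0562 m².
Resultant F = γ·h_c·A = 12.78243 × 1.79198 × 1.0562 = 24.1932 kN.
I_c = (π/8 − 8/(9π))·r⁴ = 0.109757 × 0.82⁴ = 0.0496235 m⁴.
Centre of pressure: y_p = y_c + I_c/(y_c·A) = 1.79198 + 0.0496235/(1.79198 × 1.0562) = 1.79198 + 0.0262185 = 1.8182 m along the plane.

h_p = 1.818 m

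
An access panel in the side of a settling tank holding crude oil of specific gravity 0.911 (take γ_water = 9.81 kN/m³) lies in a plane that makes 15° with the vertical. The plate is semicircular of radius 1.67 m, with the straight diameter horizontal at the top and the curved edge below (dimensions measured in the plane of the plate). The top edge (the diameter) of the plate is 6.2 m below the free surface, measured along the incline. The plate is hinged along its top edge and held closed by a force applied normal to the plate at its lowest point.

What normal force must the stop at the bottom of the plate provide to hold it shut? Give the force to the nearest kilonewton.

P ≈ 115 kN

γ = 0.911 × 9.81 = 8.93691 kN/m³.
The plate makes 15° with the vertical, i.e. θ = 90° − 15° = 75° to the horizontal. Measuring y along the incline from the free-surface line, vertical depth h = y·sinθ with sinθ = 0.965926.
The centroid of a semicircle lies 4r/(3π) = 0.70877 m from the diameter, here below the top edge, so y_c = 6.2 + 0.70877 = 6.90877 m and h_c = 6.90877 × 0.965926 = 6.67336 m.
A = πr²/2 = π × 1.67²/2 = 4.38079 m².
Resultant F = γ·h_c·A = 8.93691 × 6.67336 × 4.38079 = 261.267 kN.
I_c = (π/8 − 8/(9π))·r⁴ = 0.109757 × 1.67⁴ = 0.853686 m⁴.
Centre of pressure: y_p = y_c + I_c/(y_c·A) = 6.90877 + 0.853686/(6.90877 × 4.38079) = 6.90877 + 0.0282062 = 6.93698 m along the plane.
The resultant acts 0.70877 + 0.0282062 = 0.736976 m (along the plate) below the hinge at the top edge, so the moment about the hinge is M = F × 0.736976 = 261.267 × 0.736976 = 192.548 kN·m.
A normal force at the bottom, 1.67 m from the hinge, must supply this moment: P = 192.548/1.67 = 115.298 kN.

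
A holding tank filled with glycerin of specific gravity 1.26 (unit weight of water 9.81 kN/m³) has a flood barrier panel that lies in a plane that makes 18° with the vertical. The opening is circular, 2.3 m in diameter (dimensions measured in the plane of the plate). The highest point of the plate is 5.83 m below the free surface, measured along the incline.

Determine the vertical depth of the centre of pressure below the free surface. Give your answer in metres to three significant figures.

γ = 1.26 × 9.81 = 12.3606 kN/m³.
The plate makes 18° with the vertical, i.e. θ = 90° − 18° = 72° to the horizontal. Measuring y along the incline from the free-surface line, vertical depth h = y·sinθ with sinθ = 0.951057.
The centroid is at the centre, 1.15 m below the top of the plate, so y_c = 5.83 + 1.15 = 6.98 m and h_c = 6.98 × 0.951057 = 6.63838 m.
A = π(1.15)² = 4.15476 m².
Resultant F = γ·h_c·A = 12.3606 × 6.63838 × 4.15476 = 340.916 kN.
I_c = πr⁴/4 = π × 1.15⁴/4 = 1.37367 m⁴.
Centre of pressure: y_p = y_c + I_c/(y_c·A) = 6.98 + 1.37367/(6.98 × 4.15476) = 6.98 + 0.0473676 = 7.02737 m along the plane.
Vertically, h_p = y_p·sinθ = 7.02737 × 0.951057 = 6.68343 m.

h_p = 6.68 m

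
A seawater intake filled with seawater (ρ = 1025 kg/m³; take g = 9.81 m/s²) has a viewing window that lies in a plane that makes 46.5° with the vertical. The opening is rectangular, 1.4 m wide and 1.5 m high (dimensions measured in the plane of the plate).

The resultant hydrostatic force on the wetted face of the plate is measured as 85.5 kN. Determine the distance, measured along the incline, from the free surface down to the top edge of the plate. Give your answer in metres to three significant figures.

γ = ρg = 1025 × 9.81 / 1000 = 10.05525 kN/m³.
A = 1.4 × 1.5 = 2.1 m².
From F = γ·h_c·A, the centroid depth is h_c = 85.5/(10.05525 × 2.1) = 4.04906 m.
The plate makes 46.5° with the vertical, i.e. θ = 90° − 46.5° = 43.5° to the horizontal. Measuring y along the incline from the free-surface line, vertical depth h = y·sinθ with sinθ = 0.688355.
Along the incline, y_c = h_c/sinθ = 4.04906/0.688355 = 5.88223 m.
The centroid lies 1.5/2 = 0.75 m below the top edge, so the top edge sits at y_top = 5.88223 − 0.75 = 5.13223 m along the incline.

y_top ≈ 5.13 m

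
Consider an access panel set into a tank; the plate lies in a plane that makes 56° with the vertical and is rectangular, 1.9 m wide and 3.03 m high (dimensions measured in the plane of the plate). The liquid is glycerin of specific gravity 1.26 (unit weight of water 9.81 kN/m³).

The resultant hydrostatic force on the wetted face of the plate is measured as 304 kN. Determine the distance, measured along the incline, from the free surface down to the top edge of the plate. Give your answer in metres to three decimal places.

γ = 1.26 × 9.81 = 12.3606 kN/m³.
A = 1.9 × 3.03 = 5.757 m².
From F = γ·h_c·A, the centroid depth is h_c = 304/(12.3606 × 5.757) = 4.27206 m.
The plate makes 56° with the vertical, i.e. θ = 90° − 56° = 34° to the horizontal. Measuring y along the incline from the free-surface line, vertical depth h = y·sinθ with sinθ = 0.559193.
Along the incline, y_c = h_c/sinθ = 4.27206/0.559193 = 7.63969 m.
The centroid lies 3.03/2 = 1.515 m below the top edge, so the top edge sits at y_top = 7.63969 − 1.515 = 6.12469 m along the incline.

y_top ≈ 6.125 m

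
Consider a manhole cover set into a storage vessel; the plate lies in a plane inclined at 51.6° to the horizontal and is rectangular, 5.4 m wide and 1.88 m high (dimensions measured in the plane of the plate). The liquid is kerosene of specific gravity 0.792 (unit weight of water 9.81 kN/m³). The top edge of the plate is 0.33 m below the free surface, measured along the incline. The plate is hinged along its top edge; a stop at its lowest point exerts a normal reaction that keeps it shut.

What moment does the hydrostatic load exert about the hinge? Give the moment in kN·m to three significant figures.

M ≈ 92.0 kN·m

γ = 0.792 × 9.81 = 7.76952 kN/m³.
Let θ = 51.6° be the plate's angle to the horizontal; measure y along the incline from where the plane meets the free surface. Vertical depth h = y·sinθ with sinθ = 0.783693.
The centroid lies 1.88/2 = 0.94 m below the top edge, so y_c = 0.33 + 0.94 = 1.27 m and h_c = 1.27 × 0.783693 = 0.99529 m.
A = 5.4 × 1.88 = 10.152 m².
Resultant F = γ·h_c·A = 7.76952 × 0.99529 × 10.152 = 78.5047 kN.
I_c = b·h³/12 = 5.4 × 1.88³/12 = 2.9901 m⁴.
Centre of pressure: y_p = y_c + I_c/(y_c·A) = 1.27 + 2.9901/(1.27 × 10.152) = 1.27 + 0.231916 = 1.50192 m along the plane.
The resultant acts 0.94 + 0.231916 = 1.17192 m (along the plate) below the hinge at the top edge, so the moment about the hinge is M = F × 1.17192 = 78.5047 × 1.17192 = 92.0012 kN·m.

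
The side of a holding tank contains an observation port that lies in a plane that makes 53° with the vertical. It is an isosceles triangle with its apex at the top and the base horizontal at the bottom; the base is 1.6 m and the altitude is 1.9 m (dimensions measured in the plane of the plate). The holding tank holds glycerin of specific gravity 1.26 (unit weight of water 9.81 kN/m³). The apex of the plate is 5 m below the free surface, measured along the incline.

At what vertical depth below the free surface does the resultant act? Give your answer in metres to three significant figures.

γ = 1.26 × 9.81 = 12.3606 kN/m³.
The plate makes 53° with the vertical, i.e. θ = 90° − 53° = 37° to the horizontal. Measuring y along the incline from the free-surface line, vertical depth h = y·sinθ with sinθ = 0.601815.
With the apex up, the centroid sits 2h/3 = 2 × 1.9/3 = 1.26667 m below the apex, so y_c = 5 + 1.26667 = 6.26667 m and h_c = 6.26667 × 0.601815 = 3.77138 m.
A = ½ × 1.6 × 1.9 = 1.52 m².
Resultant F = γ·h_c·A = 12.3606 × 3.77138 × 1.52 = 70.8571 kN.
I_c = b·h³/36 = 1.6 × 1.9³/36 = 0.304844 m⁴.
Centre of pressure: y_p = y_c + I_c/(y_c·A) = 6.26667 + 0.304844/(6.26667 × 1.52) = 6.26667 + 0.0320035 = 6.29867 m along the plane.
Vertically, h_p = y_p·sinθ = 6.29867 × 0.601815 = 3.79063 m.

h_p = 3.79 m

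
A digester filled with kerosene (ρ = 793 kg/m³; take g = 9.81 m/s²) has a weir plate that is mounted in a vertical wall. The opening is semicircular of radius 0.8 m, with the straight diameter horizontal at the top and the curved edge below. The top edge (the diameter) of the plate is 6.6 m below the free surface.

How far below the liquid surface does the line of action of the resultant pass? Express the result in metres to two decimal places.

h_p = 6.95 m

γ = ρg = 793 × 9.81 / 1000 = 7.77933 kN/m³.
The centroid of a semicircle lies 4r/(3π) = 0.339531 m from the diameter, here below the top edge, so the centroid depth is h_c = 6.6 + 0.339531 = 6.93953 m.
A = πr²/2 = π × 0.8²/2 = 1.00531 m².
Resultant F = γ·h_c·A = 7.77933 × 6.93953 × 1.00531 = 54.2716 kN.
I_c = (π/8 − 8/(9π))·r⁴ = 0.109757 × 0.8⁴ = 0.0449565 m⁴.
Centre of pressure: y_p = y_c + I_c/(y_c·A) = 6.93953 + 0.0449565/(6.93953 × 1.00531) = 6.93953 + 0.0064441 = 6.94597 m along the plane.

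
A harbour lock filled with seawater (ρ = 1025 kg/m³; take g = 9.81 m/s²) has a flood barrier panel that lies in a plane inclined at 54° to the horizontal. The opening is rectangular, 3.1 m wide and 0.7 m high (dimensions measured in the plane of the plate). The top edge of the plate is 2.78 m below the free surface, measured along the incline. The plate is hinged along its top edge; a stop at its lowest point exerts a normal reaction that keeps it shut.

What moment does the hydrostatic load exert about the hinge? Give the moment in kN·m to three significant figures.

M ≈ 20.1 kN·m

γ = ρg = 1025 × 9.81 / 1000 = 10.05525 kN/m³.
Let θ = 54° be the plate's angle to the horizontal; measure y along the incline from where the plane meets the free surface. Vertical depth h = y·sinθ with sinθ = 0.809017.
The centroid lies 0.7/2 = 0.35 m below the top edge, so y_c = 2.78 + 0.35 = 3.13 m and h_c = 3.13 × 0.809017 = 2.53222 m.
A = 3.1 × 0.7 = 2.17 m².
Resultant F = γ·h_c·A = 10.05525 × 2.53222 × 2.17 = 55.2528 kN.
I_c = b·h³/12 = 3.1 × 0.7³/12 = 0.0886083 m⁴.
Centre of pressure: y_p = y_c + I_c/(y_c·A) = 3.13 + 0.0886083/(3.13 × 2.17) = 3.13 + 0.0130458 = 3.14305 m along the plane.
The resultant acts 0.35 + 0.0130458 = 0.363046 m (along the plate) below the hinge at the top edge, so the moment about the hinge is M = F × 0.363046 = 55.2528 × 0.363046 = 20.0593 kN·m.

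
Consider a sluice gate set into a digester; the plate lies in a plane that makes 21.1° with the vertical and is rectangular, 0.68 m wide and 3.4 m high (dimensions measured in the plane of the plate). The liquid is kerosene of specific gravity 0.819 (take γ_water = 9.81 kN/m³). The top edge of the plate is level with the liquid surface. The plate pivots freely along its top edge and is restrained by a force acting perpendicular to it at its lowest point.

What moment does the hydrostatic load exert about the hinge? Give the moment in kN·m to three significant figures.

M ≈ 66.8 kN·m

γ = 0.819 × 9.81 = 8.03439 kN/m³.
The plate makes 21.1° with the vertical, i.e. θ = 90° − 21.1° = 68.9° to the horizontal. Measuring y along the incline from the free-surface line, vertical depth h = y·sinθ with sinθ = 0.932954.
The centroid lies 3.4/2 = 1.7 m below the top edge, so y_c = 1.7 m and h_c = 1.7 × 0.932954 = 1.58602 m.
A = 0.68 × 3.4 = 2.312 m².
Resultant F = γ·h_c·A = 8.03439 × 1.58602 × 2.312 = 29.4611 kN.
I_c = b·h³/12 = 0.68 × 3.4³/12 = 2.22723 m⁴.
Centre of pressure: y_p = y_c + I_c/(y_c·A) = 1.7 + 2.22723/(1.7 × 2.312) = 1.7 + 0.566668 = 2.26667 m along the plane.
The resultant acts 1.7 + 0.566668 = 2.26667 m (along the plate) below the hinge at the top edge, so the moment about the hinge is M = F × 2.26667 = 29.4611 × 2.26667 = 66.7786 kN·m.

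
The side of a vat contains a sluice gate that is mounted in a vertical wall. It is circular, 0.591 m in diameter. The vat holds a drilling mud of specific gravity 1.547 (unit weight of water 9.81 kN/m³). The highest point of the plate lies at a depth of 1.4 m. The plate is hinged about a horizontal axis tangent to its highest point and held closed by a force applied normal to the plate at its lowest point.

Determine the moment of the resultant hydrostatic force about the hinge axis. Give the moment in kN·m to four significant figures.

γ = 1.547 × 9.81 = 15.17607 kN/m³.
The centroid is at the centre, 0.2955 m below the top of the plate, so the centroid depth is h_c = 1.4 + 0.2955 = 1.6955 m.
A = π(0.2955)² = 0.274325 m².
Resultant F = γ·h_c·A = 15.17607 × 1.6955 × 0.274325 = 7.05866 kN.
I_c = πr⁴/4 = π × 0.2955⁴/4 = 0.00598852 m⁴.
Centre of pressure: y_p = y_c + I_c/(y_c·A) = 1.6955 + 0.00598852/(1.6955 × 0.274325) = 1.6955 + 0.0128753 = 1.70838 m along the plane.
The resultant acts 0.2955 + 0.0128753 = 0.308375 m (along the plate) below the hinge at the top edge, so the moment about the hinge is M = F × 0.308375 = 7.05866 × 0.308375 = 2.17671 kN·m.

M ≈ 2.177 kN·m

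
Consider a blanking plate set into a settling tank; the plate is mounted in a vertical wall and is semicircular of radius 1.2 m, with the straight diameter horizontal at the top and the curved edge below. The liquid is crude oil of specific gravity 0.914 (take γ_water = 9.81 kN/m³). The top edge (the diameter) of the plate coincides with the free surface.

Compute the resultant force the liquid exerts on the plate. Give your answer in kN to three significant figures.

F ≈ 10.3 kN

γ = 0.914 × 9.81 = 8.96634 kN/m³.
The centroid of a semicircle lies 4r/(3π) = 0.509296 m from the diameter, here below the top edge, so the centroid depth is h_c = 0.509296 m.
A = πr²/2 = π × 1.2²/2 = 2.26195 m².
Resultant F = γ·h_c·A = 8.96634 × 0.509296 × 2.26195 = 10.3292 kN.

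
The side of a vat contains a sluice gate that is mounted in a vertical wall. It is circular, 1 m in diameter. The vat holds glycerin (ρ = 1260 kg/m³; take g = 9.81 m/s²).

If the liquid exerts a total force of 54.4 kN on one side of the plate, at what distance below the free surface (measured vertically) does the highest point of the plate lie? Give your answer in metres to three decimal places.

γ = ρg = 1260 × 9.81 / 1000 = 12.3606 kN/m³.
A = π(0.5)² = 0.785398 m².
From F = γ·h_c·A, the centroid depth is h_c = 54.4/(12.3606 × 0.785398) = 5.60363 m.
The centroid is at the centre, 0.5 m below the top of the plate, so the highest point sits at h_top = 5.60363 − 0.5 = 5.10363 m below the surface.

d_top ≈ 5.104 m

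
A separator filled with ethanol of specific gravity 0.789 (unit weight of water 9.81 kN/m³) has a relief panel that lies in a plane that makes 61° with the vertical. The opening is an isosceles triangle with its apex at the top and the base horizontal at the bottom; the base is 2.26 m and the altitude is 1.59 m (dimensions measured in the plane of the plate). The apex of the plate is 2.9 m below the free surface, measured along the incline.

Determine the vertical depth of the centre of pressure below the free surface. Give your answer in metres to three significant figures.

h_p = 1.94 m

γ = 0.789 × 9.81 = 7.74009 kN/m³.
The plate makes 61° with the vertical, i.e. θ = 90° − 61° = 29° to the horizontal. Measuring y along the incline from the free-surface line, vertical depth h = y·sinθ with sinθ = 0.484810.
With the apex up, the centroid sits 2h/3 = 2 × 1.59/3 = 1.06 m below the apex, so y_c = 2.9 + 1.06 = 3.96 m and h_c = 3.96 × 0.484810 = 1.91985 m.
A = ½ × 2.26 × 1.59 = 1.7967 m².
Resultant F = γ·h_c·A = 7.74009 × 1.91985 × 1.7967 = 26.6986 kN.
I_c = b·h³/36 = 2.26 × 1.59³/36 = 0.252347 m⁴.
Centre of pressure: y_p = y_c + I_c/(y_c·A) = 3.96 + 0.252347/(3.96 × 1.7967) = 3.96 + 0.0354672 = 3.99547 m along the plane.
Vertically, h_p = y_p·sinθ = 3.99547 × 0.484810 = 1.93704 m.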